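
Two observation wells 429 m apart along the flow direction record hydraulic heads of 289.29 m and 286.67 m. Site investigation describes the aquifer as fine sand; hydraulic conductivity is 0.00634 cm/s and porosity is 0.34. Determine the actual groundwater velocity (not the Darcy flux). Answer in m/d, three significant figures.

Hydraulic gradient i = (289.29 − 286.67) / 429 = 2.62 / 429 = 0.006107
K = 0.00634 cm/s × 864 = 5.478 m/d
Darcy flux q = K·i = 5.478 × 0.006107 = 0.03345 m/d
v_s = q/n_e = 0.03345/0.34 = 0.09839 m/d

0.0984 m/d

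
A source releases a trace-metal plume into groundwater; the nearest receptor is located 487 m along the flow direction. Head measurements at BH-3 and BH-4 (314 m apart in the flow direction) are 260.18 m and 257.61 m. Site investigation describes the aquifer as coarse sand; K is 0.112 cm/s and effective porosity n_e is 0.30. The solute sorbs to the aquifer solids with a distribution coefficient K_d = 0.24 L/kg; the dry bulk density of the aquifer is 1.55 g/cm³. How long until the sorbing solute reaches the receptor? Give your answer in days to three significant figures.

Hydraulic gradient i = (260.18 − 257.61) / 314 = 2.57 / 314 = 0.008185
K = 0.112 cm/s × 864 = 96.77 m/d
Darcy flux q = K·i = 96.77 × 0.008185 = 0.7920 m/d
v_s = q/n_e = 0.7920/0.30 = 2.640 m/d
Retardation R = 1 + ρ_b·K_d/n = 1 + 1.55×0.24/0.30 = 2.240
Contaminant velocity v_c = v/R = 2.640/2.240 = 1.179 m/d
t = L/v_c = 487/1.179 = 413.2 d

413 days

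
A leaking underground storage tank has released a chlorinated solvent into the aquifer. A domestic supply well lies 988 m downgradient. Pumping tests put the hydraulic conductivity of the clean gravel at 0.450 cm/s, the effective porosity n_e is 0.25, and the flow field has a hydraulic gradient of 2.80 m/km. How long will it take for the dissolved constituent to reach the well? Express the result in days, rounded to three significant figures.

227 days

K = 0.450 cm/s × 864 = 388.8 m/d
Darcy flux q = K·i = 388.8 × 0.0028 = 1.089 m/d
Average linear velocity = 1.089 / 0.25 = 4.355 m/d
t = L / v = 988 / 4.355 = 226.9 d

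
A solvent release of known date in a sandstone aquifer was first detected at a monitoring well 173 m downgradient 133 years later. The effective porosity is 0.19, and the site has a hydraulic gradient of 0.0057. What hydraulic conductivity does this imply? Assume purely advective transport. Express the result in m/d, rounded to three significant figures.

0.119 m/d

t = 133 years = 48550 d
v = L / t = 173 / 48550 = 0.003564 m/d
K = v · n / i = 0.003564 × 0.19 / 0.0057 = 0.119 m/d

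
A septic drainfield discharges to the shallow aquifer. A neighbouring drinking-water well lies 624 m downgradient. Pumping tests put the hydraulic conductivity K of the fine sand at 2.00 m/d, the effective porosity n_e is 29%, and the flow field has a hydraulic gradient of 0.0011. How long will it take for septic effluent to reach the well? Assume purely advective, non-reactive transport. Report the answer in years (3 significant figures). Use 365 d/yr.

q = Ki = 2.00 × 0.0011 = 0.002200 m/d
v = Ki/n = 2.00·0.0011/0.29 = 0.007586 m/d
t = L / v = 624 / 0.007586 = 82250 d
   = 82250 / 365 = 225 yr

225 years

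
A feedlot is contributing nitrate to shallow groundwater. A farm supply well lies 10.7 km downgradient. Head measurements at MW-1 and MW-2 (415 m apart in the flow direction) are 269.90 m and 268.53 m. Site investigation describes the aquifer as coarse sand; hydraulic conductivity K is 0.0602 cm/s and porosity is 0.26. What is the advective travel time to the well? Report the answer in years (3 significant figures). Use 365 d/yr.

44.4 years

Hydraulic gradient i = (269.90 − 268.53) / 415 = 1.37 / 415 = 0.003301
K = 0.0602 cm/s × 864 = 52.01 m/d
Darcy flux q = K·i = 52.01 × 0.003301 = 0.1717 m/d
v = Ki/n = 52.01·0.003301/0.26 = 0.6604 m/d
L = 10.7 km = 10700 m
t = L / v = 10700 / 0.6604 = 16200 d
   = 16200 / 365 = 44.4 yr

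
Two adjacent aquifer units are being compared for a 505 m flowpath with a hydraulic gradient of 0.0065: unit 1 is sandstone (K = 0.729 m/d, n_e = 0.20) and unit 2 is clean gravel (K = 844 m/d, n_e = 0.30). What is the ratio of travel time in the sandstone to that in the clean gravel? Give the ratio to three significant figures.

772

Unit 1 (sandstone): v = 0.729×0.0065/0.20 = 0.02369 m/d, t = 505/0.02369 = 21310 d
Unit 2 (clean gravel): v = 844×0.0065/0.30 = 18.29 m/d, t = 505/18.29 = 27.62 d
t(sandstone) / t(clean gravel) = 21310/27.62 = 772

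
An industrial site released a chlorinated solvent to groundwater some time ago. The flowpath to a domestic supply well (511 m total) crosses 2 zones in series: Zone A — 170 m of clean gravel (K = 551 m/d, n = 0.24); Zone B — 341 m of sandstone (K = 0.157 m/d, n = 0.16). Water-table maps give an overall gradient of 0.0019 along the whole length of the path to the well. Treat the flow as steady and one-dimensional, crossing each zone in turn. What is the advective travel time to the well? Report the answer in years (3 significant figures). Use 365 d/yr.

585 years

For zones in series the flux q is common to all zones; the equivalent conductivity is the harmonic (thickness-weighted) mean, K_eq = L_total / Σ(L_j/K_j).
Σ(L/K) = 170/551 + 341/0.157 = 0.3085 + 2172 = 2172 d
K_eq = L_total / Σ(L/K) = 511 / 2172 = 0.2352 m/d
q = K_eq · i = 0.2352 × 0.0019 = 4.469e-4 m/d (same in every zone)
Zone A: v = q/n = 4.469e-4/0.24 = 0.001862 m/d → t_A = 170/0.001862 = 91290 d
Zone B: v = q/n = 4.469e-4/0.16 = 0.002793 m/d → t_B = 341/0.002793 = 122100 d
Total t = 91290 + 122100 = 213400 d
   = 213400 / 365 = 585 yr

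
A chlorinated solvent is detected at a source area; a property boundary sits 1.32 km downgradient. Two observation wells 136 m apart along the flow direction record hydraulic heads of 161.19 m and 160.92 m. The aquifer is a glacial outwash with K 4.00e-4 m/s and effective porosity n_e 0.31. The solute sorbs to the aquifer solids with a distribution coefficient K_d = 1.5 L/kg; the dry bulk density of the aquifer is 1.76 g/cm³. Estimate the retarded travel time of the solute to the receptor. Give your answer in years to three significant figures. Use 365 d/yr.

Hydraulic gradient i = (161.19 − 160.92) / 136 = 0.27 / 136 = 0.001985
K = 4.00e-4 m/s × 86400 s/d = 34.56 m/d
Darcy flux q = K·i = 34.56 × 0.001985 = 0.06861 m/d
Average linear velocity = 0.06861 / 0.31 = 0.2213 m/d
Retardation R = 1 + ρ_b·K_d/n = 1 + 1.76×1.5/0.31 = 9.516
Contaminant velocity v_c = v/R = 0.2213/9.516 = 0.02326 m/d
L = 1.32 km = 1320 m
t = L/v_c = 1320/0.02326 = 56750 d
   = 56750/365 = 155 yr

155 years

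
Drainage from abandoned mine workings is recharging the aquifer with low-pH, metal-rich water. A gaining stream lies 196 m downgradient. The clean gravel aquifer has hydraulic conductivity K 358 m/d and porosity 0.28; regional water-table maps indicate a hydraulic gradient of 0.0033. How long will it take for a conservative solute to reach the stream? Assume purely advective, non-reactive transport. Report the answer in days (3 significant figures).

Darcy flux q = K·i = 358 × 0.0033 = 1.181 m/d
v_s = q/n_e = 1.181/0.28 = 4.219 m/d
t = L / v = 196 / 4.219 = 46.45 d

46.5 days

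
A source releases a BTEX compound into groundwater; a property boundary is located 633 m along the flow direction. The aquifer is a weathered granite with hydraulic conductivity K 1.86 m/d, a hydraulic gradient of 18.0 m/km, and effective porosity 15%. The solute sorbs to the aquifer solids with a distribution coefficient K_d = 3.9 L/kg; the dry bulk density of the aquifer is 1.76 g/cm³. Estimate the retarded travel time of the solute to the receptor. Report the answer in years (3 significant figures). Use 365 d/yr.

363 years

Darcy flux q = K·i = 1.86 × 0.018 = 0.03348 m/d
Average linear velocity = 0.03348 / 0.15 = 0.2232 m/d
Retardation R = 1 + ρ_b·K_d/n = 1 + 1.76×3.9/0.15 = 46.76
Contaminant velocity v_c = v/R = 0.2232/46.76 = 0.004773 m/d
t = L/v_c = 633/0.004773 = 132600 d
   = 132600/365 = 363 yr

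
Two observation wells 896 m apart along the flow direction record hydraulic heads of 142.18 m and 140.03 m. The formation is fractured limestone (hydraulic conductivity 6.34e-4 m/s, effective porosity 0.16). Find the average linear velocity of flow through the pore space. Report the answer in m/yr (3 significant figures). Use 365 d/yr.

300 m/yr

Hydraulic gradient i = (142.18 − 140.03) / 896 = 2.15 / 896 = 0.002400
K = 6.34e-4 m/s × 86400 s/d = 54.78 m/d
q = Ki = 54.78 × 0.002400 = 0.1314 m/d
Seepage velocity v = q / n = 0.1314 / 0.16 = 0.8215 m/d
   = 0.8215 × 365 = 300 m/yr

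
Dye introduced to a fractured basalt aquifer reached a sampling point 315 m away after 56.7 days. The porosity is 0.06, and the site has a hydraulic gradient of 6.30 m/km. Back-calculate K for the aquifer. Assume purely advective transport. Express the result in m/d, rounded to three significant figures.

v = L / t = 315 / 56.7 = 5.556 m/d
K = v · n / i = 5.556 × 0.06 / 0.0063 = 52.9 m/d

52.9 m/d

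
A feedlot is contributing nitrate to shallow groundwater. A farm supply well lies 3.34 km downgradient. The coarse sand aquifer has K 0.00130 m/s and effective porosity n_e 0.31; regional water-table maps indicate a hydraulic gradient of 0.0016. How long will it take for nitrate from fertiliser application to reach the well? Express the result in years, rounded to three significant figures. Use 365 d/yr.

15.8 years

K = 0.00130 m/s × 86400 s/d = 112.3 m/d
q = Ki = 112.3 × 0.0016 = 0.1797 m/d
v = Ki/n = 112.3·0.0016/0.31 = 0.5797 m/d
L = 3.34 km = 3340 m
t = L / v = 3340 / 0.5797 = 5761 d
   = 5761 / 365 = 15.8 yr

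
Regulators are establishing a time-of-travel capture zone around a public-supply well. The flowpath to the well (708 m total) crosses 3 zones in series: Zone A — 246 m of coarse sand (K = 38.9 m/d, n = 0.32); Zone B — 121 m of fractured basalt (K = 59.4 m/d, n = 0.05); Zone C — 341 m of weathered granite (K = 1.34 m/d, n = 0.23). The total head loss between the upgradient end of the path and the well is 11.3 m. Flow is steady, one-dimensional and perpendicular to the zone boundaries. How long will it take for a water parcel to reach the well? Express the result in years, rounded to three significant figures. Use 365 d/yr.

Continuity: the same q passes through each zone, so ΔH = q·Σ(L_j/K_j) — the zones act as resistances in series.
Σ(L/K) = 246/38.9 + 121/59.4 + 341/1.34 = 6.324 + 2.037 + 254.5 = 262.8 d
q = ΔH / Σ(L/K) = 11.3 / 262.8 = 0.04299 m/d (same in every zone)
Zone A: v = q/n = 0.04299/0.32 = 0.1344 m/d → t_A = 246/0.1344 = 1831 d
Zone B: v = q/n = 0.04299/0.05 = 0.8598 m/d → t_B = 121/0.8598 = 140.7 d
Zone C: v = q/n = 0.04299/0.23 = 0.1869 m/d → t_C = 341/0.1869 = 1824 d
Total t = 1831 + 140.7 + 1824 = 3796 d
   = 3796 / 365 = 10.4 yr

10.4 years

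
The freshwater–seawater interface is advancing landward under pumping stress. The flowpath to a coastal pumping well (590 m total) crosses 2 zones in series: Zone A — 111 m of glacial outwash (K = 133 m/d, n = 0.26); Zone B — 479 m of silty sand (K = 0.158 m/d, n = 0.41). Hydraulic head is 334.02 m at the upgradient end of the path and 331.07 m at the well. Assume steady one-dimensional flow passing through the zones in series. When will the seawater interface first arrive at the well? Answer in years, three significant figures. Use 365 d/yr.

634 years

Total head drop ΔH = 334.02 − 331.07 = 2.95 m
Steady 1-D flow in series ⇒ the Darcy flux q is identical in every zone and the zone head losses add (resistances L/K in series).
Σ(L/K) = 111/133 + 479/0.158 = 0.8346 + 3032 = 3032 d
q = ΔH / Σ(L/K) = 2.95 / 3032 = 9.728e-4 m/d (same in every zone)
Zone A: v = q/n = 9.728e-4/0.26 = 0.003742 m/d → t_A = 111/0.003742 = 29670 d
Zone B: v = q/n = 9.728e-4/0.41 = 0.002373 m/d → t_B = 479/0.002373 = 201900 d
Total t = 29670 + 201900 = 231500 d
   = 231500 / 365 = 634 yr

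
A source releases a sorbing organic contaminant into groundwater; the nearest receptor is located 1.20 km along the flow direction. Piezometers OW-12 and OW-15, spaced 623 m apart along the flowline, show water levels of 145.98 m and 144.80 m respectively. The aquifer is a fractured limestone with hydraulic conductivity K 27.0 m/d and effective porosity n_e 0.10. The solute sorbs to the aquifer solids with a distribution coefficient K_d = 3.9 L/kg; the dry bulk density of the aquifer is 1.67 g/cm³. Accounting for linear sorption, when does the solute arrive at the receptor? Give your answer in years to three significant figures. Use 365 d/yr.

425 years

Hydraulic gradient i = (145.98 − 144.80) / 623 = 1.18 / 623 = 0.001894
q = Ki = 27.0 × 0.001894 = 0.05114 m/d
v_s = q/n_e = 0.05114/0.10 = 0.5114 m/d
Retardation R = 1 + ρ_b·K_d/n = 1 + 1.67×3.9/0.10 = 66.13
Contaminant velocity v_c = v/R = 0.5114/66.13 = 0.007733 m/d
L = 1.20 km = 1200 m
t = L/v_c = 1200/0.007733 = 155200 d
   = 155200/365 = 425 yr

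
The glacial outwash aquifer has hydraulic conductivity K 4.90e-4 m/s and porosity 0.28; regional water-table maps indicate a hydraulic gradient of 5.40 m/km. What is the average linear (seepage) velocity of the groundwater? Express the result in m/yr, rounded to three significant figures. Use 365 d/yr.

298 m/yr

K = 4.90e-4 m/s × 86400 s/d = 42.34 m/d
Darcy flux q = K·i = 42.34 × 0.0054 = 0.2286 m/d
Seepage velocity v = q / n = 0.2286 / 0.28 = 0.8165 m/d
   = 0.8165 × 365 = 298 m/yr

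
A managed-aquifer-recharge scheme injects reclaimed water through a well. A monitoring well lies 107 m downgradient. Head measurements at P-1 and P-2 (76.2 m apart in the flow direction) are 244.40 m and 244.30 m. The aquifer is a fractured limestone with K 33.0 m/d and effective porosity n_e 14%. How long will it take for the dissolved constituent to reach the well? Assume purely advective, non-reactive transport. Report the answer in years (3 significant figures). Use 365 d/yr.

0.948 years

Hydraulic gradient i = (244.40 − 244.30) / 76.2 = 0.10 / 76.2 = 0.001312
Darcy flux q = K·i = 33.0 × 0.001312 = 0.04331 m/d
Seepage velocity v = q / n = 0.04331 / 0.14 = 0.3093 m/d
t = L / v = 107 / 0.3093 = 345.9 d
   = 345.9 / 365 = 0.948 yr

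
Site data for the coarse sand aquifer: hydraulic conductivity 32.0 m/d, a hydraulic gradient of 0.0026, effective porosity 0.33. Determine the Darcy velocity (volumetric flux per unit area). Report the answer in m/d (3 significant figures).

0.0832 m/d

Darcy flux q = K·i = 32.0 × 0.0026 = 0.08320 m/d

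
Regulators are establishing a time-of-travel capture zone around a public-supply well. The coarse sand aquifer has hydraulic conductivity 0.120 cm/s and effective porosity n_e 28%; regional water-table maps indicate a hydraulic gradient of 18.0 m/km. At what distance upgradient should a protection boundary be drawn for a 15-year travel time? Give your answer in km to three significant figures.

36.5 km

K = 0.120 cm/s × 864 = 103.7 m/d
Specific discharge q = 103.7 × 0.018 = 1.866 m/d
v_s = q/n_e = 1.866/0.28 = 6.665 m/d
T = 15 yr × 365 = 5475 d
L = v × T = 6.665 × 5475 = 36490 m
   = 36.5 km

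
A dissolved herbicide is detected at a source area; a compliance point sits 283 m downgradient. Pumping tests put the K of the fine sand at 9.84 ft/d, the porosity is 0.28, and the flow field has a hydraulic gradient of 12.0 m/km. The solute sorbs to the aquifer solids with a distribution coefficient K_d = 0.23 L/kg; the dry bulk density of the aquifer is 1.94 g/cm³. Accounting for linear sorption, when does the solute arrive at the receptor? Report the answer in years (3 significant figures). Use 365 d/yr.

K = 9.84 ft/d × 0.3048 = 2.999 m/d
Specific discharge q = 2.999 × 0.012 = 0.03599 m/d
Seepage velocity v = q / n = 0.03599 / 0.28 = 0.1285 m/d
Retardation R = 1 + ρ_b·K_d/n = 1 + 1.94×0.23/0.28 = 2.594
Contaminant velocity v_c = v/R = 0.1285/2.594 = 0.04956 m/d
t = L/v_c = 283/0.04956 = 5710 d
   = 5710/365 = 15.6 yr

15.6 years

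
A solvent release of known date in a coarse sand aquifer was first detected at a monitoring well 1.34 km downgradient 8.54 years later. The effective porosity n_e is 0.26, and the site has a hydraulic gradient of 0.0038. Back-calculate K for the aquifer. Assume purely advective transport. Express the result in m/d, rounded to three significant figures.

t = 8.54 years = 3117 d
L = 1.34 km = 1340 m
v = L / t = 1340 / 3117 = 0.4299 m/d
K = v · n / i = 0.4299 × 0.26 / 0.0038 = 29.4 m/d

29.4 m/d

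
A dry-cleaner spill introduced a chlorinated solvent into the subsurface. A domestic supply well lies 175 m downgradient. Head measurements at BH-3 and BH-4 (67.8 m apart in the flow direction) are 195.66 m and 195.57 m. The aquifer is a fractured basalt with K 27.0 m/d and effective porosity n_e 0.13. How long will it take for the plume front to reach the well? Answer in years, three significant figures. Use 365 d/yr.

Hydraulic gradient i = (195.66 − 195.57) / 67.8 = 0.09 / 67.8 = 0.001327
Specific discharge q = 27.0 × 0.001327 = 0.03584 m/d
v = Ki/n = 27.0·0.001327/0.13 = 0.2757 m/d
t = L / v = 175 / 0.2757 = 634.8 d
   = 634.8 / 365 = 1.74 yr

1.74 years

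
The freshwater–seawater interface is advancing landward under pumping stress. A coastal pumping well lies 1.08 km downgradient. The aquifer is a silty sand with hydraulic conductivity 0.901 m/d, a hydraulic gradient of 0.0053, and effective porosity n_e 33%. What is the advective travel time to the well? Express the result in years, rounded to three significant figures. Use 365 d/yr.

204 years

Specific discharge q = 0.901 × 0.0053 = 0.004775 m/d
Average linear velocity = 0.004775 / 0.33 = 0.01447 m/d
L = 1.08 km = 1080 m
t = L / v = 1080 / 0.01447 = 74630 d
   = 74630 / 365 = 204 yr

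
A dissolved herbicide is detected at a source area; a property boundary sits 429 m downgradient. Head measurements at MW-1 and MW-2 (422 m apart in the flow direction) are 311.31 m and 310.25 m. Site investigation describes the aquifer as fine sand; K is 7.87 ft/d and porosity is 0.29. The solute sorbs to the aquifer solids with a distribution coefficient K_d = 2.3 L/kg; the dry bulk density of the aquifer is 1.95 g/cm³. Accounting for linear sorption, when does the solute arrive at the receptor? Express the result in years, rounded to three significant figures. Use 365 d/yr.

Hydraulic gradient i = (311.31 − 310.25) / 422 = 1.06 / 422 = 0.002512
K = 7.87 ft/d × 0.3048 = 2.399 m/d
Darcy flux q = K·i = 2.399 × 0.002512 = 0.006025 m/d
Average linear velocity = 0.006025 / 0.29 = 0.02078 m/d
Retardation R = 1 + ρ_b·K_d/n = 1 + 1.95×2.3/0.29 = 16.47
Contaminant velocity v_c = v/R = 0.02078/16.47 = 0.001262 m/d
t = L/v_c = 429/0.001262 = 340000 d
   = 340000/365 = 931 yr

931 years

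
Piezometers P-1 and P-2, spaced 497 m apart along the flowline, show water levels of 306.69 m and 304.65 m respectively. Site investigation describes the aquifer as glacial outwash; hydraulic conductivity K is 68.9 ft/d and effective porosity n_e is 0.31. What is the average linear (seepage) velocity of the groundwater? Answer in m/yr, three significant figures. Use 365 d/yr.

101 m/yr

Hydraulic gradient i = (306.69 − 304.65) / 497 = 2.04 / 497 = 0.004105
K = 68.9 ft/d × 0.3048 = 21.00 m/d
Darcy flux q = K·i = 21.00 × 0.004105 = 0.08620 m/d
v = Ki/n = 21.00·0.004105/0.31 = 0.2781 m/d
   = 0.2781 × 365 = 101 m/yr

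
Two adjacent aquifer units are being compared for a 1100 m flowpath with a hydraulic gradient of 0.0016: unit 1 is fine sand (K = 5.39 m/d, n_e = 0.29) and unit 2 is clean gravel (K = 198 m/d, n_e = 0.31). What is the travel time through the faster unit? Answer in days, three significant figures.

Unit 1 (fine sand): v = 5.39×0.0016/0.29 = 0.02974 m/d, t = 1100/0.02974 = 36990 d
Unit 2 (clean gravel): v = 198×0.0016/0.31 = 1.022 m/d, t = 1100/1.022 = 1076 d
Faster unit: t = 1080 d

1080 days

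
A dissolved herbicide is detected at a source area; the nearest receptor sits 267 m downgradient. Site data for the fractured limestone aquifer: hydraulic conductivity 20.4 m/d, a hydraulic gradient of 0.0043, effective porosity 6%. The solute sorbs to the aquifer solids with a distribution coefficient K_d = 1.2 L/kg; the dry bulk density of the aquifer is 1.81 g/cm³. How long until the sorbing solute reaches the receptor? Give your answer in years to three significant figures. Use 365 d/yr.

18.6 years

Darcy flux q = K·i = 20.4 × 0.0043 = 0.08772 m/d
v = Ki/n = 20.4·0.0043/0.06 = 1.462 m/d
Retardation R = 1 + ρ_b·K_d/n = 1 + 1.81×1.2/0.06 = 37.20
Contaminant velocity v_c = v/R = 1.462/37.20 = 0.03930 m/d
t = L/v_c = 267/0.03930 = 6794 d
   = 6794/365 = 18.6 yr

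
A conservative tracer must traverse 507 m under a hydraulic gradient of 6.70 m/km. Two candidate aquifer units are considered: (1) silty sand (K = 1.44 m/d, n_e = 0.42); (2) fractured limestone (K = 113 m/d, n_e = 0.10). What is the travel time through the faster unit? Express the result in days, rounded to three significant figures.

67.0 days

Unit 1 (silty sand): v = 1.44×0.0067/0.42 = 0.02297 m/d, t = 507/0.02297 = 22070 d
Unit 2 (fractured limestone): v = 113×0.0067/0.10 = 7.571 m/d, t = 507/7.571 = 66.97 d
Faster unit: t = 67.0 d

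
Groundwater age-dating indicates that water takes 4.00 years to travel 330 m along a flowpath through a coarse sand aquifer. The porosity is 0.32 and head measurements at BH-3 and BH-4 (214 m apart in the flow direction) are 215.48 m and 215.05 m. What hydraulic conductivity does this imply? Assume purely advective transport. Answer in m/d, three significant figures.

36.0 m/d

Hydraulic gradient i = (215.48 − 215.05) / 214 = 0.43 / 214 = 0.002009
t = 4.00 years = 1460 d
v = L / t = 330 / 1460 = 0.2260 m/d
K = v · n / i = 0.2260 × 0.32 / 0.002009 = 36.0 m/d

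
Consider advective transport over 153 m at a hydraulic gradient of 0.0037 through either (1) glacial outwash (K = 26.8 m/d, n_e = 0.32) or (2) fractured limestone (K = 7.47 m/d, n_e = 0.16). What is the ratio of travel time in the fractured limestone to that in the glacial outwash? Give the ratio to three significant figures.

Unit 1 (glacial outwash): v = 26.8×0.0037/0.32 = 0.3099 m/d, t = 153/0.3099 = 493.7 d
Unit 2 (fractured limestone): v = 7.47×0.0037/0.16 = 0.1727 m/d, t = 153/0.1727 = 885.7 d
t(fractured limestone) / t(glacial outwash) = 885.7/493.7 = 1.79

1.79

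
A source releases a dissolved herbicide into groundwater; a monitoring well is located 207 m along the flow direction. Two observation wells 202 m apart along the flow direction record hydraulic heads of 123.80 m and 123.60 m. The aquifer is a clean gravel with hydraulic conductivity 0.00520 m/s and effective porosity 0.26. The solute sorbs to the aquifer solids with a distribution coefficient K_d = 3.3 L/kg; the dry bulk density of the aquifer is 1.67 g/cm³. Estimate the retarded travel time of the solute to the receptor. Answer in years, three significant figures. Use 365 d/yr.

7.36 years

Hydraulic gradient i = (123.80 − 123.60) / 202 = 0.20 / 202 = 9.901e-4
K = 0.00520 m/s × 86400 s/d = 449.3 m/d
q = Ki = 449.3 × 9.901e-4 = 0.4448 m/d
v = Ki/n = 449.3·9.901e-4/0.26 = 1.711 m/d
Retardation R = 1 + ρ_b·K_d/n = 1 + 1.67×3.3/0.26 = 22.20
Contaminant velocity v_c = v/R = 1.711/22.20 = 0.07708 m/d
t = L/v_c = 207/0.07708 = 2686 d
   = 2686/365 = 7.36 yr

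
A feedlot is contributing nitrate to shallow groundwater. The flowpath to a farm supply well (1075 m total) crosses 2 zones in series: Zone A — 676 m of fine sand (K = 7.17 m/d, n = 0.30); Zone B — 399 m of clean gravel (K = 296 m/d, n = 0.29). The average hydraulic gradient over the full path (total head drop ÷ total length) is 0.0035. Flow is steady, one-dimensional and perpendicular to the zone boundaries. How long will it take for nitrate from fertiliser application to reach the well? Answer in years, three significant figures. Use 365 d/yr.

22.2 years

Continuity: the same q passes through each zone, so ΔH = q·Σ(L_j/K_j) — the zones act as resistances in series.
Σ(L/K) = 676/7.17 + 399/296 = 94.28 + 1.348 = 95.63 d
K_eq = L_total / Σ(L/K) = 1075 / 95.63 = 11.24 m/d
q = K_eq · i = 11.24 × 0.0035 = 0.03934 m/d (same in every zone)
Zone A: v = q/n = 0.03934/0.30 = 0.1311 m/d → t_A = 676/0.1311 = 5154 d
Zone B: v = q/n = 0.03934/0.29 = 0.1357 m/d → t_B = 399/0.1357 = 2941 d
Total t = 5154 + 2941 = 8095 d
   = 8095 / 365 = 22.2 yr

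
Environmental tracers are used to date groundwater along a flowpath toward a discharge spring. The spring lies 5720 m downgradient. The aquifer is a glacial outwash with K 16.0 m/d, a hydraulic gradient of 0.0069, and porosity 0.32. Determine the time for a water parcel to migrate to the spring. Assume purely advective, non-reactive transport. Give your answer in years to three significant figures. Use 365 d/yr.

45.4 years

Darcy flux q = K·i = 16.0 × 0.0069 = 0.1104 m/d
Seepage velocity v = q / n = 0.1104 / 0.32 = 0.3450 m/d
t = L / v = 5720 / 0.3450 = 16580 d
   = 16580 / 365 = 45.4 yr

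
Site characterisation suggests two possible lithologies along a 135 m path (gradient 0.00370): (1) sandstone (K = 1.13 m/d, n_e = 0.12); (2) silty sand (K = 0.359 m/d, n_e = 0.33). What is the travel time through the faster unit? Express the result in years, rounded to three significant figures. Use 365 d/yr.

10.6 years

Unit 1 (sandstone): v = 1.13×0.0037/0.12 = 0.03484 m/d, t = 135/0.03484 = 3875 d
Unit 2 (silty sand): v = 0.359×0.0037/0.33 = 0.004025 m/d, t = 135/0.004025 = 33540 d
Faster: 3875 d / 365 = 10.6 yr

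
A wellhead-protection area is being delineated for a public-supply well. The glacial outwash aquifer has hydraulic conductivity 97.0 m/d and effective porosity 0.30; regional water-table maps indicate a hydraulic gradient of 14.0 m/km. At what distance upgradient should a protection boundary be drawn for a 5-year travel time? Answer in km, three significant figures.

Darcy flux q = K·i = 97.0 × 0.014 = 1.358 m/d
v = Ki/n = 97.0·0.014/0.30 = 4.527 m/d
T = 5 yr × 365 = 1825 d
L = v × T = 4.527 × 1825 = 8261 m
   = 8.26 km

8.26 km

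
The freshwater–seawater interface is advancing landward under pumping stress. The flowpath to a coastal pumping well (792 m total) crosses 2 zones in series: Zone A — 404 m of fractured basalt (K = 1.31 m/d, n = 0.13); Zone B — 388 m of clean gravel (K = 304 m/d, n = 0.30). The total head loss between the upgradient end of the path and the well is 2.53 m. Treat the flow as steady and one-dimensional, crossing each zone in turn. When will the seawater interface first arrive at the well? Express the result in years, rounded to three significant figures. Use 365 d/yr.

56.6 years

Steady 1-D flow in series ⇒ the Darcy flux q is identical in every zone and the zone head losses add (resistances L/K in series).
Σ(L/K) = 404/1.31 + 388/304 = 308.4 + 1.276 = 309.7 d
q = ΔH / Σ(L/K) = 2.53 / 309.7 = 0.008170 m/d (same in every zone)
Zone A: v = q/n = 0.008170/0.13 = 0.06285 m/d → t_A = 404/0.06285 = 6428 d
Zone B: v = q/n = 0.008170/0.30 = 0.02723 m/d → t_B = 388/0.02723 = 14250 d
Total t = 6428 + 14250 = 20680 d
   = 20680 / 365 = 56.6 yr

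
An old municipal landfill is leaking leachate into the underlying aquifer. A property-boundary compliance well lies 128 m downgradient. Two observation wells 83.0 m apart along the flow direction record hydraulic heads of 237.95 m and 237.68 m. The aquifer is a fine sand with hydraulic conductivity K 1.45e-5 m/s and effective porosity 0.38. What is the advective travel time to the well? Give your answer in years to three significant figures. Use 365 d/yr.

Hydraulic gradient i = (237.95 − 237.68) / 83.0 = 0.27 / 83.0 = 0.003253
K = 1.45e-5 m/s × 86400 s/d = 1.253 m/d
Darcy flux q = K·i = 1.253 × 0.003253 = 0.004075 m/d
v_s = q/n_e = 0.004075/0.38 = 0.01072 m/d
t = L / v = 128 / 0.01072 = 11940 d
   = 11940 / 365 = 32.7 yr

32.7 years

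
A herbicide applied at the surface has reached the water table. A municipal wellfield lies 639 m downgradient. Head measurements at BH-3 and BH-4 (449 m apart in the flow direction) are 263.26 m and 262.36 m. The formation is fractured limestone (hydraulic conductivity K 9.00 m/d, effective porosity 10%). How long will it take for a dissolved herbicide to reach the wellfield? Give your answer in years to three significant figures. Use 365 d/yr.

Hydraulic gradient i = (263.26 − 262.36) / 449 = 0.90 / 449 = 0.002004
Specific discharge q = 9.00 × 0.002004 = 0.01804 m/d
v = Ki/n = 9.00·0.002004/0.10 = 0.1804 m/d
t = L / v = 639 / 0.1804 = 3542 d
   = 3542 / 365 = 9.70 yr

9.70 years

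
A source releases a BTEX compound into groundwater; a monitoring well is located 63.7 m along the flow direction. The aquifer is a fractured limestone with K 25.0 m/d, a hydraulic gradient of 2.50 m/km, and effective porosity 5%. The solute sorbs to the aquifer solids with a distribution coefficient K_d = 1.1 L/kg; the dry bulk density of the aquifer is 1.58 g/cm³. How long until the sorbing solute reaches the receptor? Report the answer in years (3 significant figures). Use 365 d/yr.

4.99 years

Darcy flux q = K·i = 25.0 × 0.0025 = 0.06250 m/d
v_s = q/n_e = 0.06250/0.05 = 1.250 m/d
Retardation R = 1 + ρ_b·K_d/n = 1 + 1.58×1.1/0.05 = 35.76
Contaminant velocity v_c = v/R = 1.250/35.76 = 0.03496 m/d
t = L/v_c = 63.7/0.03496 = 1822 d
   = 1822/365 = 4.99 yr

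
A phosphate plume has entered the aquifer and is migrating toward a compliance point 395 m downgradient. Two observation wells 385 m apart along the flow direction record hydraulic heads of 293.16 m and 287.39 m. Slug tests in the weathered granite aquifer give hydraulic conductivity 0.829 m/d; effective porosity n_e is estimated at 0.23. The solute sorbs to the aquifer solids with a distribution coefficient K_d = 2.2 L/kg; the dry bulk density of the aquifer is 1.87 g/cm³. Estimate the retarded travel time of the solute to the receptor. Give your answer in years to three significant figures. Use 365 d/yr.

378 years

Hydraulic gradient i = (293.16 − 287.39) / 385 = 5.77 / 385 = 0.01499
Specific discharge q = 0.829 × 0.01499 = 0.01242 m/d
v = Ki/n = 0.829·0.01499/0.23 = 0.05402 m/d
Retardation R = 1 + ρ_b·K_d/n = 1 + 1.87×2.2/0.23 = 18.89
Contaminant velocity v_c = v/R = 0.05402/18.89 = 0.002860 m/d
t = L/v_c = 395/0.002860 = 138100 d
   = 138100/365 = 378 yr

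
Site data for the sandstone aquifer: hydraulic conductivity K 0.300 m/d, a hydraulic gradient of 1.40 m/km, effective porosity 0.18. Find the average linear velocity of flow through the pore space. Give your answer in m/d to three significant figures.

Specific discharge q = 0.300 × 0.0014 = 4.200e-4 m/d
Average linear velocity = 4.200e-4 / 0.18 = 0.002333 m/d

0.00233 m/d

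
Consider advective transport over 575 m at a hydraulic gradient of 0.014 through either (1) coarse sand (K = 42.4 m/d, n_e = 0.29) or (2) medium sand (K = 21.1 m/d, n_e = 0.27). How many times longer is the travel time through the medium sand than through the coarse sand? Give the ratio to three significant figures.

1.87

Unit 1 (coarse sand): v = 42.4×0.014/0.29 = 2.047 m/d, t = 575/2.047 = 280.9 d
Unit 2 (medium sand): v = 21.1×0.014/0.27 = 1.094 m/d, t = 575/1.094 = 525.6 d
t(medium sand) / t(coarse sand) = 525.6/280.9 = 1.87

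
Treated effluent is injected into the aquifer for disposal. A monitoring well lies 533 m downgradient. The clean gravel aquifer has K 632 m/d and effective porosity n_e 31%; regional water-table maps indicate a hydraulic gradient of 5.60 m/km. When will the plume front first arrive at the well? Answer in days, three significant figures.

Darcy flux q = K·i = 632 × 0.0056 = 3.539 m/d
v_s = q/n_e = 3.539/0.31 = 11.42 m/d
t = L / v = 533 / 11.42 = 46.69 d

46.7 days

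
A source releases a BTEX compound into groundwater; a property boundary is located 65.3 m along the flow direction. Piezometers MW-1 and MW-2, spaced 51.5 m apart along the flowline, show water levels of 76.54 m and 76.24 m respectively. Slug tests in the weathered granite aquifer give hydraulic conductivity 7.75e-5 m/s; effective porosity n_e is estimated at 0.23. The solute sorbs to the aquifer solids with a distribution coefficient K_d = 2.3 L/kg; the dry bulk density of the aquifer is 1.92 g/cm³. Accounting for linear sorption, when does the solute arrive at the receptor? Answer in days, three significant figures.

Hydraulic gradient i = (76.54 − 76.24) / 51.5 = 0.30 / 51.5 = 0.005825
K = 7.75e-5 m/s × 86400 s/d = 6.696 m/d
q = Ki = 6.696 × 0.005825 = 0.03901 m/d
Seepage velocity v = q / n = 0.03901 / 0.23 = 0.1696 m/d
Retardation R = 1 + ρ_b·K_d/n = 1 + 1.92×2.3/0.23 = 20.20
Contaminant velocity v_c = v/R = 0.1696/20.20 = 0.008396 m/d
t = L/v_c = 65.3/0.008396 = 7778 d

7780 days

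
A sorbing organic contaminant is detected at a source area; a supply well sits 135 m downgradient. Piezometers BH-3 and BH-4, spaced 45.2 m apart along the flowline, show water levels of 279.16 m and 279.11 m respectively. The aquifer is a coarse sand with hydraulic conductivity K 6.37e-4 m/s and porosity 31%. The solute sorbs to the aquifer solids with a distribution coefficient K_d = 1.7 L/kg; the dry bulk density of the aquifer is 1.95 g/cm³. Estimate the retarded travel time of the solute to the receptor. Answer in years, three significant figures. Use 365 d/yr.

22.0 years

Hydraulic gradient i = (279.16 − 279.11) / 45.2 = 0.05 / 45.2 = 0.001106
K = 6.37e-4 m/s × 86400 s/d = 55.04 m/d
q = Ki = 55.04 × 0.001106 = 0.06088 m/d
Average linear velocity = 0.06088 / 0.31 = 0.1964 m/d
Retardation R = 1 + ρ_b·K_d/n = 1 + 1.95×1.7/0.31 = 11.69
Contaminant velocity v_c = v/R = 0.1964/11.69 = 0.01679 m/d
t = L/v_c = 135/0.01679 = 8038 d
   = 8038/365 = 22.0 yr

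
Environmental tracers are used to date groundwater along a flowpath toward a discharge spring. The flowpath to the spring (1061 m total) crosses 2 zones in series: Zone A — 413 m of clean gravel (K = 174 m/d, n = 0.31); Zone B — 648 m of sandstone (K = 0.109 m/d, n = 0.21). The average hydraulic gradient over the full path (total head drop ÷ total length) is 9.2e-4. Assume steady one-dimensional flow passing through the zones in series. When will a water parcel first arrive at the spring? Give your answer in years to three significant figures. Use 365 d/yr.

Steady 1-D flow in series ⇒ the Darcy flux q is identical in every zone and the zone head losses add (resistances L/K in series).
Σ(L/K) = 413/174 + 648/0.109 = 2.374 + 5945 = 5947 d
K_eq = L_total / Σ(L/K) = 1061 / 5947 = 0.1784 m/d
q = K_eq · i = 0.1784 × 9.2e-4 = 1.641e-4 m/d (same in every zone)
Zone A: v = q/n = 1.641e-4/0.31 = 5.294e-4 m/d → t_A = 413/5.294e-4 = 780100 d
Zone B: v = q/n = 1.641e-4/0.21 = 7.816e-4 m/d → t_B = 648/7.816e-4 = 829100 d
Total t = 780100 + 829100 = 1.609e6 d
   = 1.609e6 / 365 = 4410 yr

4410 years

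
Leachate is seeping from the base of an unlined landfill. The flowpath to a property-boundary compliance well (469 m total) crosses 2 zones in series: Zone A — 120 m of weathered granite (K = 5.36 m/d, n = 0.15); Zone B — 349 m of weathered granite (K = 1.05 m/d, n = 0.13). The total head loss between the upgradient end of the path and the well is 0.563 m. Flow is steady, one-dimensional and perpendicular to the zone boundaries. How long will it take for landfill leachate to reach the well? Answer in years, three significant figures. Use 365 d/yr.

109 years

Steady 1-D flow in series ⇒ the Darcy flux q is identical in every zone and the zone head losses add (resistances L/K in series).
Σ(L/K) = 120/5.36 + 349/1.05 = 22.39 + 332.4 = 354.8 d
q = ΔH / Σ(L/K) = 0.563 / 354.8 = 0.001587 m/d (same in every zone)
Zone A: v = q/n = 0.001587/0.15 = 0.01058 m/d → t_A = 120/0.01058 = 11340 d
Zone B: v = q/n = 0.001587/0.13 = 0.01221 m/d → t_B = 349/0.01221 = 28590 d
Total t = 11340 + 28590 = 39930 d
   = 39930 / 365 = 109 yr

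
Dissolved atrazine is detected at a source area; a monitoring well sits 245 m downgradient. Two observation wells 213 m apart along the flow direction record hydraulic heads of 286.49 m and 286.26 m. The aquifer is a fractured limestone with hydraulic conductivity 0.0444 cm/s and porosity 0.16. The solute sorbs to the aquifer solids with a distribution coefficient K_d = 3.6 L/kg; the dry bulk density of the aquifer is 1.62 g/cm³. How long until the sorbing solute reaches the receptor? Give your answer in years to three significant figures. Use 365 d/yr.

97.1 years

Hydraulic gradient i = (286.49 − 286.26) / 213 = 0.23 / 213 = 0.001080
K = 0.0444 cm/s × 864 = 38.36 m/d
q = Ki = 38.36 × 0.001080 = 0.04142 m/d
v = Ki/n = 38.36·0.001080/0.16 = 0.2589 m/d
Retardation R = 1 + ρ_b·K_d/n = 1 + 1.62×3.6/0.16 = 37.45
Contaminant velocity v_c = v/R = 0.2589/37.45 = 0.006913 m/d
t = L/v_c = 245/0.006913 = 35440 d
   = 35440/365 = 97.1 yr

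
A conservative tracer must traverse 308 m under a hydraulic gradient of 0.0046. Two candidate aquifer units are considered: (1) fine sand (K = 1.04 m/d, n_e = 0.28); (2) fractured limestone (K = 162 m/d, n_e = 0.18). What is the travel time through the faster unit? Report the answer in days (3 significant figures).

74.4 days

Unit 1 (fine sand): v = 1.04×0.0046/0.28 = 0.01709 m/d, t = 308/0.01709 = 18030 d
Unit 2 (fractured limestone): v = 162×0.0046/0.18 = 4.140 m/d, t = 308/4.140 = 74.40 d
Faster unit: t = 74.4 d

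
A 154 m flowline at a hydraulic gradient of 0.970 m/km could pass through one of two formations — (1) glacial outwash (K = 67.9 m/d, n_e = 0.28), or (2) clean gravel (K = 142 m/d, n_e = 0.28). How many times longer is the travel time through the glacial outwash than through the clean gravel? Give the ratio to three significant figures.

Unit 1 (glacial outwash): v = 67.9×9.7e-4/0.28 = 0.2352 m/d, t = 154/0.2352 = 654.7 d
Unit 2 (clean gravel): v = 142×9.7e-4/0.28 = 0.4919 m/d, t = 154/0.4919 = 313.1 d
t(glacial outwash) / t(clean gravel) = 654.7/313.1 = 2.09

2.09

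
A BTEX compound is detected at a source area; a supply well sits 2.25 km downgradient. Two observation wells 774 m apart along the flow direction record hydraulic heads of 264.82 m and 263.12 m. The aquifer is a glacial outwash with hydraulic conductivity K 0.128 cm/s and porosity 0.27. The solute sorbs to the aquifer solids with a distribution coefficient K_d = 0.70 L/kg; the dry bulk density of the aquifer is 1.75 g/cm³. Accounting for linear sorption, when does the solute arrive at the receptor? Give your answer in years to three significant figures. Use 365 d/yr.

Hydraulic gradient i = (264.82 − 263.12) / 774 = 1.70 / 774 = 0.002196
K = 0.128 cm/s × 864 = 110.6 m/d
Darcy flux q = K·i = 110.6 × 0.002196 = 0.2429 m/d
v_s = q/n_e = 0.2429/0.27 = 0.8996 m/d
Retardation R = 1 + ρ_b·K_d/n = 1 + 1.75×0.70/0.27 = 5.537
Contaminant velocity v_c = v/R = 0.8996/5.537 = 0.1625 m/d
L = 2.25 km = 2250 m
t = L/v_c = 2250/0.1625 = 13850 d
   = 13850/365 = 37.9 yr

37.9 years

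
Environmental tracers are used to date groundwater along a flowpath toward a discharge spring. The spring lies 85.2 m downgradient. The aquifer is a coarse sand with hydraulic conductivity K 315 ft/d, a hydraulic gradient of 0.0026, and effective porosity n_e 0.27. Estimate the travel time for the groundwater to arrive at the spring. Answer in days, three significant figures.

92.2 days

K = 315 ft/d × 0.3048 = 96.01 m/d
Darcy flux q = K·i = 96.01 × 0.0026 = 0.2496 m/d
v = Ki/n = 96.01·0.0026/0.27 = 0.9246 m/d
t = L / v = 85.2 / 0.9246 = 92.15 d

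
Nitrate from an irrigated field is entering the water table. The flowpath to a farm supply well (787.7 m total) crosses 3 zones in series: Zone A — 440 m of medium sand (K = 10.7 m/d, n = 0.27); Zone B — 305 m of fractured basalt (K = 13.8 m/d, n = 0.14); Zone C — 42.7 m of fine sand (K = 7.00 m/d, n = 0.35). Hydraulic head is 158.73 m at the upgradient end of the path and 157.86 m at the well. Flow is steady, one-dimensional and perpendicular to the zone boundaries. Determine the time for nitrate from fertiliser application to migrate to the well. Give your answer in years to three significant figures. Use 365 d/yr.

38.5 years

Total head drop ΔH = 158.73 − 157.86 = 0.87 m
Steady 1-D flow in series ⇒ the Darcy flux q is identical in every zone and the zone head losses add (resistances L/K in series).
Σ(L/K) = 440/10.7 + 305/13.8 + 42.7/7.00 = 41.12 + 22.10 + 6.100 = 69.32 d
q = ΔH / Σ(L/K) = 0.87 / 69.32 = 0.01255 m/d (same in every zone)
Zone A: v = q/n = 0.01255/0.27 = 0.04648 m/d → t_A = 440/0.04648 = 9466 d
Zone B: v = q/n = 0.01255/0.14 = 0.08964 m/d → t_B = 305/0.08964 = 3402 d
Zone C: v = q/n = 0.01255/0.35 = 0.03586 m/d → t_C = 42.7/0.03586 = 1191 d
Total t = 9466 + 3402 + 1191 = 14060 d
   = 14060 / 365 = 38.5 yr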